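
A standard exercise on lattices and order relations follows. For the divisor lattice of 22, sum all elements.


sigma(n) = sum of divisors.
Divisors of 22: [1, 2, 11, 22]
Sum = 36


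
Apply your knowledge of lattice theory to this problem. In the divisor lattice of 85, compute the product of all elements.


Divisors of 85: [1, 5, 17, 85]
Product = n^(d(n)/2) = 85^(4/2)
Product = 7225


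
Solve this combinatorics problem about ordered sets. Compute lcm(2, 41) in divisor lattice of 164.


In a divisor lattice, join = lcm (least common multiple).
gcd(2,41) = 1
lcm(2,41) = 2*41/gcd = 82/1 = 82


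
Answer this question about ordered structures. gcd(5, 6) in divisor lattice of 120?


Meet=gcd.
gcd(5,6)=1


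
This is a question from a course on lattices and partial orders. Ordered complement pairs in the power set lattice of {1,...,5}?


Complement pair (a,b): a meet b = bottom, a join b = top.
Here: A intersect B = {} and A union B = {1,...,5}.
Pairs found: ({},{1,2,3,4,5}), ({1},{2,3,4,5}), ({2},{1,3,4,5}), ({3},{1,2,4,5}), ... (28 more)
Total ordered pairs: 32


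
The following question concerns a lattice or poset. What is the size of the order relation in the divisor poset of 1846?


The order relation is {(a,b) : a <= b}, reflexive so it includes (a,a).
Examples: (1,1), (1,13), (1,142), (1,1846), (1,2), ...
Total ordered pairs: 27


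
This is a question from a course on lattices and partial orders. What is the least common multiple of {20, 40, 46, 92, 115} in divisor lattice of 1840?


In a divisor lattice, join = lcm (least common multiple).
Compute lcm iteratively: start with first element, then lcm(current, next).
Elements: [20, 40, 46, 92, 115]
lcm(20,40) = 40
lcm(40,46) = 920
lcm(920,92) = 920
lcm(920,115) = 920
Final lcm = 920


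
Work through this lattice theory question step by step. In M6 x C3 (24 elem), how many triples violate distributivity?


Distributive law: a ^ (b v c) = (a ^ b) v (a ^ c).
Check all 24^3 = 13824 ordered triples (a,b,c).
  e.g. a=(a1,0), b=(a2,0), c=(a3,0): lhs=(a1,0) != rhs=(0,0)
  e.g. a=(a1,0), b=(a2,0), c=(a3,1): lhs=(a1,0) != rhs=(0,0)
Total violating triples: 3240


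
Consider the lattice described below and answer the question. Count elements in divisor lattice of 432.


Divisors of 432: [1, 2, 3, 4, 6, 8, 9, 12, 16, 18, 24, 27, 36, 48, 54, 72, 108, 144, 216, 432]
Count: 20


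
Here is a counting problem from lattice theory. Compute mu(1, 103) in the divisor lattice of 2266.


In a divisor lattice, mu(a,b) = mu(b/a) where mu is the classical Mobius function.
b/a = 103/1 = 103
Prime factorization of 103: primes [103]
103 is squarefree with 1 prime factor(s), so mu(103) = (-1)^1 = -1


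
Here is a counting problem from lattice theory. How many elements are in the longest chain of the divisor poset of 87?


A chain is a totally ordered subset; we count the number of elements in a maximum chain.
Compute, for each element x, the size of the longest chain ending at x:
  1: 1
  3: 2
  29: 2
  87: 3
A maximum chain: 1 < 3 < 87
Number of elements in the longest chain: 3


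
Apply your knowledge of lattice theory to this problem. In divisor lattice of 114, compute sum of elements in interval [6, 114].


Interval [6,114] in divisors of 114: [6, 114]
Sum = 120


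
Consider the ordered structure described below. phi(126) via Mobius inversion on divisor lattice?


phi(n) = n * prod_{p|n} (1 - 1/p).
Prime divisors of 126: [2, 3, 7]
phi(126) = 126 * (1 - 1/2) * (1 - 1/3) * (1 - 1/7)
phi(126) = 36


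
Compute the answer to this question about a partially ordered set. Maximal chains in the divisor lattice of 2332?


A maximal chain goes from the minimum element to a maximal element via cover relations.
Counting all min-to-max paths in the cover graph.
Total maximal chains: 12


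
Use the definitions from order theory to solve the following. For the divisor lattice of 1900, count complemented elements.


An element a is complemented if some b has a meet b = bottom, a join b = top.
a is complemented iff gcd(a, n/a)=1, i.e. a is a unitary divisor of 1900.
Complemented elements: 1, 4, 19, 25, 76, 100, ... (2 more)
Count: 8


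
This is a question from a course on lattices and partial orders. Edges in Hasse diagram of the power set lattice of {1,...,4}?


A cover relation a -< b holds when a < b with no c strictly between.
Cover relations:
  {} -< {1}
  {} -< {2}
  {} -< {3}
  {} -< {4}
  {1} -< {1,2}
  {1} -< {1,3}
  {1} -< {1,4}
  {2} -< {1,2}
  ...24 more
Total: 32


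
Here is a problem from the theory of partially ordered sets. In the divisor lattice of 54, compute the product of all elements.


Divisors of 54: [1, 2, 3, 6, 9, 18, 27, 54]
Product = n^(d(n)/2) = 54^(8/2)
Product = 8503056


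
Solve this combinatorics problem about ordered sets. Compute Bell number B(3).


B(n) = number of set partitions of an n-element set.
B(n) satisfies the recurrence: B(n+1) = sum_k C(n,k)*B(k).
B(3) = 5


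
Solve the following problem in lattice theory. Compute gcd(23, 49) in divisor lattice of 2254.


In a divisor lattice, meet = gcd (greatest common divisor).
By Euclidean algorithm or factoring: gcd(23,49) = 1


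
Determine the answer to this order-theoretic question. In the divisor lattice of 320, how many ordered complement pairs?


Complement pair (a,b): a meet b = bottom, a join b = top.
Here: gcd(a,b)=1 and lcm(a,b)=320, i.e. a*b=320 with a,b coprime.
Pairs found: (1,320), (5,64), (64,5), (320,1)
Total ordered pairs: 4


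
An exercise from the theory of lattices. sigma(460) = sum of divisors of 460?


sigma(n) = sum of divisors.
Divisors of 460: [1, 2, 4, 5, 10, 20, 23, 46, 92, 115, 230, 460]
Sum = 1008


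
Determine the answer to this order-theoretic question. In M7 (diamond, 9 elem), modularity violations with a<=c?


Modular law: if a <= c then a v (b ^ c) = (a v b) ^ c.
Check all triples (a,b,c) with a <= c among 9 elements.
This lattice is modular (diamonds M_m and their chain-products are modular).
Total violating triples: 0


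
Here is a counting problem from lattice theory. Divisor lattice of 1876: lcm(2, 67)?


Join=lcm.
gcd(2,67)=1
lcm=134


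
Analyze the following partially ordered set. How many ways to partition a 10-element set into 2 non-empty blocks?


S(n,k) = k*S(n-1,k) + S(n-1,k-1).
S(9,2) = 255, S(9,1) = 1
S(10,2) = 2*255 + 1 = 510 + 1
S(10,2) = 511


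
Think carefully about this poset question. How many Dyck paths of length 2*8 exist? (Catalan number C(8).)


C(n) = C(2n, n) / (n+1).
C(16, 8) = 12870
C(8) = 12870 / 9 = 1430


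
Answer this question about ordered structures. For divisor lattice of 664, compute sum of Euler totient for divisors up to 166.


Divisors of 664 up to 166: [1, 2, 4, 8, 83, 166]
phi values: [1, 1, 2, 4, 82, 82]
Sum = 172


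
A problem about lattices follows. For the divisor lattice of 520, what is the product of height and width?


Height = length of longest chain minus 1; width = size of largest antichain.
A maximum chain: 1 | 13 | 65 | 130 | 260 | 520  (height 5).
A maximum antichain: {4, 10, 26, 65}  (width 4).
Product = 5 * 4 = 20


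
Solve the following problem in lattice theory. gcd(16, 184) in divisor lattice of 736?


Meet=gcd.
gcd(16,184)=8


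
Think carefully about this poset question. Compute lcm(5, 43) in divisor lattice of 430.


In a divisor lattice, join = lcm (least common multiple).
gcd(5,43) = 1
lcm(5,43) = 5*43/gcd = 215/1 = 215


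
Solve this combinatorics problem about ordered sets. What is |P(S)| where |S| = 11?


Power set = 2^n.
2^11 = 2048


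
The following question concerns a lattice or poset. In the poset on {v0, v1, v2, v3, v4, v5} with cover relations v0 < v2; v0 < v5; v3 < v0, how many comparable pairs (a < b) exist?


A comparable pair {a,b} has a < b or b < a in the order.
Count unordered pairs where one element is strictly below the other.
Examples: {v0,v2}, {v0,v3}, {v0,v5}, {v2,v3}, ...
Total comparable pairs: 5


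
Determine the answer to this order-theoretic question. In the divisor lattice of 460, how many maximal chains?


A maximal chain goes from the minimum element to a maximal element via cover relations.
Counting all min-to-max paths in the cover graph.
Total maximal chains: 12


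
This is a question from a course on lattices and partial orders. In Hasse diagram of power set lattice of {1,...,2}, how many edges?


A cover relation a -< b holds when a < b with no c strictly between.
Cover relations:
  {} -< {1}
  {} -< {2}
  {1} -< {1,2}
  {2} -< {1,2}
Total: 4


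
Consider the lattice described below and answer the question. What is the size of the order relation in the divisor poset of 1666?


The order relation is {(a,b) : a <= b}, reflexive so it includes (a,a).
Examples: (1,1), (1,119), (1,14), (1,1666), (1,17), ...
Total ordered pairs: 54


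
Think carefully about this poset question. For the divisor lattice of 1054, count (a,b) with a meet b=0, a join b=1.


Complement pair (a,b): a meet b = bottom, a join b = top.
Here: gcd(a,b)=1 and lcm(a,b)=1054, i.e. a*b=1054 with a,b coprime.
Pairs found: (1,1054), (2,527), (17,62), (31,34), ... (4 more)
Total ordered pairs: 8


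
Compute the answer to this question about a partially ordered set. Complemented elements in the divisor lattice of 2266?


An element a is complemented if some b has a meet b = bottom, a join b = top.
a is complemented iff gcd(a, n/a)=1, i.e. a is a unitary divisor of 2266.
Complemented elements: 1, 2, 11, 22, 103, 206, ... (2 more)
Count: 8


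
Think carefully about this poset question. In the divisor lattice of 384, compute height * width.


Height = length of longest chain minus 1; width = size of largest antichain.
A maximum chain: 1 | 3 | 6 | 12 | 24 | 48 | 96 | 192 | 384  (height 8).
A maximum antichain: {2, 3}  (width 2).
Product = 8 * 2 = 16


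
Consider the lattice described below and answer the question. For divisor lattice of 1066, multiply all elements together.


Divisors of 1066: [1, 2, 13, 26, 41, 82, 533, 1066]
Product = n^(d(n)/2) = 1066^(8/2)
Product = 1291304958736


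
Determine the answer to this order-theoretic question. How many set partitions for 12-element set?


B(n) = number of set partitions of an n-element set.
B(n) satisfies the recurrence: B(n+1) = sum_k C(n,k)*B(k).
B(12) = 4213597


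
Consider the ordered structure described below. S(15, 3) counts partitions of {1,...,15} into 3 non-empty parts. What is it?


S(n,k) = k*S(n-1,k) + S(n-1,k-1).
S(14,3) = 788970, S(14,2) = 8191
S(15,3) = 3*788970 + 8191 = 2366910 + 8191
S(15,3) = 2375101


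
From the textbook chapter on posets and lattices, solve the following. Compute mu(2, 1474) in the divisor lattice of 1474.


In a divisor lattice, mu(a,b) = mu(b/a) where mu is the classical Mobius function.
b/a = 1474/2 = 737
Prime factorization of 737: primes [11, 67]
737 is squarefree with 2 prime factor(s), so mu(737) = (-1)^2 = 1


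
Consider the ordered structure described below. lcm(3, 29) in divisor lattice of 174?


Join=lcm.
gcd(3,29)=1
lcm=87


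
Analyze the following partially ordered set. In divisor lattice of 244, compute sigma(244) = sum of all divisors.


sigma(n) = sum of divisors.
Divisors of 244: [1, 2, 4, 61, 122, 244]
Sum = 434


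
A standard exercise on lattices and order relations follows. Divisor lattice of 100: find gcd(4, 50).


In a divisor lattice, meet = gcd (greatest common divisor).
By Euclidean algorithm or factoring: gcd(4,50) = 2


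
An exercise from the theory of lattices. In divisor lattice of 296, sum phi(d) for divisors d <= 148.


Divisors of 296 up to 148: [1, 2, 4, 8, 37, 74, 148]
phi values: [1, 1, 2, 4, 36, 36, 72]
Sum = 152


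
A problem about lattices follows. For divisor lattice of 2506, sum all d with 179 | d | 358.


Interval [179,358] in divisors of 2506: [179, 358]
Sum = 537


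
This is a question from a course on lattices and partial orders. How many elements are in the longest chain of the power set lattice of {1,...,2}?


A chain is a totally ordered subset; we count the number of elements in a maximum chain.
Compute, for each element x, the size of the longest chain ending at x:
  {}: 1
  {1}: 2
  {2}: 2
  {1,2}: 3
A maximum chain: {} < {1} < {1,2}
Number of elements in the longest chain: 3


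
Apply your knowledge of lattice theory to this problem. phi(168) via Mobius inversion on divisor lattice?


phi(n) = n * prod_{p|n} (1 - 1/p).
Prime divisors of 168: [2, 3, 7]
phi(168) = 168 * (1 - 1/2) * (1 - 1/3) * (1 - 1/7)
phi(168) = 48


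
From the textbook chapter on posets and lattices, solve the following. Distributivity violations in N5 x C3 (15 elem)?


Distributive law: a ^ (b v c) = (a ^ b) v (a ^ c).
Check all 15^3 = 3375 ordered triples (a,b,c).
  e.g. a=(b,0), b=(a,0), c=(c,0): lhs=(b,0) != rhs=(a,0)
  e.g. a=(b,0), b=(a,0), c=(c,1): lhs=(b,0) != rhs=(a,0)
Total violating triples: 54


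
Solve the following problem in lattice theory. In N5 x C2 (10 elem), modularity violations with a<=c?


Modular law: if a <= c then a v (b ^ c) = (a v b) ^ c.
Check all triples (a,b,c) with a <= c among 10 elements.
  e.g. a=(a,0), b=(c,0), c=(b,0): lhs=(a,0) != rhs=(b,0)
  e.g. a=(a,0), b=(c,1), c=(b,0): lhs=(a,0) != rhs=(b,0)
Total violating triples: 6


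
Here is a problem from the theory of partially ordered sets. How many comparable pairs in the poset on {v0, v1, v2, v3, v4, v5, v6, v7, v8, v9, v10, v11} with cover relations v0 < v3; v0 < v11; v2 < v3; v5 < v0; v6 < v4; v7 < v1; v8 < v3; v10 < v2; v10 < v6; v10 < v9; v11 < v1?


A comparable pair {a,b} has a < b or b < a in the order.
Count unordered pairs where one element is strictly below the other.
Examples: {v0,v1}, {v0,v3}, {v0,v5}, {v0,v11}, ...
Total comparable pairs: 17


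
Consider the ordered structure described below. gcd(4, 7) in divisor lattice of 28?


Meet=gcd.
gcd(4,7)=1


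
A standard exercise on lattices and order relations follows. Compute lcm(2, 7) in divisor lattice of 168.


In a divisor lattice, join = lcm (least common multiple).
gcd(2,7) = 1
lcm(2,7) = 2*7/gcd = 14/1 = 14


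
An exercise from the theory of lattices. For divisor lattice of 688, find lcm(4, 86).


In a divisor lattice, join = lcm (least common multiple).
Compute lcm iteratively: start with first element, then lcm(current, next).
Elements: [4, 86]
lcm(4,86) = 172
Final lcm = 172


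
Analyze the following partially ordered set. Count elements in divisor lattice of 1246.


Divisors of 1246: [1, 2, 7, 14, 89, 178, 623, 1246]
Count: 8


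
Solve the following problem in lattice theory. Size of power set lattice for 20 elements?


Power set = 2^n.
2^20 = 1048576


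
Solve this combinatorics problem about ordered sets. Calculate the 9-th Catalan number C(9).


C(n) = C(2n, n) / (n+1).
C(18, 9) = 48620
C(9) = 48620 / 10 = 4862


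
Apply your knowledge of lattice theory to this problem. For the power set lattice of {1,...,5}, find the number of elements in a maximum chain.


A chain is a totally ordered subset; we count the number of elements in a maximum chain.
Compute, for each element x, the size of the longest chain ending at x:
  {}: 1
  {1}: 2
  {2}: 2
  {3}: 2
  {4}: 2
  {5}: 2
  ...
A maximum chain: {} < {1} < {1,2} < {1,2,3} < {1,2,3,4} < {1,2,3,4,5}
Number of elements in the longest chain: 6


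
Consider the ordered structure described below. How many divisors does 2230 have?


Divisors of 2230: [1, 2, 5, 10, 223, 446, 1115, 2230]
Count: 8


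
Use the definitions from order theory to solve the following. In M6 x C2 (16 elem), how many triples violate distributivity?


Distributive law: a ^ (b v c) = (a ^ b) v (a ^ c).
Check all 16^3 = 4096 ordered triples (a,b,c).
  e.g. a=(a1,0), b=(a2,0), c=(a3,0): lhs=(a1,0) != rhs=(0,0)
  e.g. a=(a1,0), b=(a2,0), c=(a3,1): lhs=(a1,0) != rhs=(0,0)
Total violating triples: 960


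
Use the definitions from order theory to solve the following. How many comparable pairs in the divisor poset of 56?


A comparable pair {a,b} has a < b or b < a in the order.
Count unordered pairs where one element is strictly below the other.
Examples: {1,2}, {1,4}, {1,7}, {1,8}, ...
Total comparable pairs: 22


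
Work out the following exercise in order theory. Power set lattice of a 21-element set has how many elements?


Power set = 2^n.
2^21 = 2097152


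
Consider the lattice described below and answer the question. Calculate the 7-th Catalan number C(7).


C(n) = C(2n, n) / (n+1).
C(14, 7) = 3432
C(7) = 3432 / 8 = 429


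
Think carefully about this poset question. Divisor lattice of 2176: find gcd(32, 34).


In a divisor lattice, meet = gcd (greatest common divisor).
By Euclidean algorithm or factoring: gcd(32,34) = 2


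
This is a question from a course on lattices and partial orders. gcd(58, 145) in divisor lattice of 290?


Meet=gcd.
gcd(58,145)=29


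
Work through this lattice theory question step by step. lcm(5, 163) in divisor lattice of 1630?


Join=lcm.
gcd(5,163)=1
lcm=815


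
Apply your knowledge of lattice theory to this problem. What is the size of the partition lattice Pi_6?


B(n) = number of set partitions of an n-element set.
B(n) satisfies the recurrence: B(n+1) = sum_k C(n,k)*B(k).
B(6) = 203


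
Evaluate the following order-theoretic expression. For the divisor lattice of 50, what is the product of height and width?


Height = length of longest chain minus 1; width = size of largest antichain.
A maximum chain: 1 | 5 | 25 | 50  (height 3).
A maximum antichain: {2, 5}  (width 2).
Product = 3 * 2 = 6


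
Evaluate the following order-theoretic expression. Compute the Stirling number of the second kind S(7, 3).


S(n,k) = k*S(n-1,k) + S(n-1,k-1).
S(6,3) = 90, S(6,2) = 31
S(7,3) = 3*90 + 31 = 270 + 31
S(7,3) = 301


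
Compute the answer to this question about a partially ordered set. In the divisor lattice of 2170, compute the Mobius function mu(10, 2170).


In a divisor lattice, mu(a,b) = mu(b/a) where mu is the classical Mobius function.
b/a = 2170/10 = 217
Prime factorization of 217: primes [7, 31]
217 is squarefree with 2 prime factor(s), so mu(217) = (-1)^2 = 1


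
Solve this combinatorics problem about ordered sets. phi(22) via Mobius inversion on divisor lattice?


phi(n) = n * prod_{p|n} (1 - 1/p).
Prime divisors of 22: [2, 11]
phi(22) = 22 * (1 - 1/2) * (1 - 1/11)
phi(22) = 10


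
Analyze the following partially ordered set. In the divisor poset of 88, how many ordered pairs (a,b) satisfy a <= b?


The order relation is {(a,b) : a <= b}, reflexive so it includes (a,a).
Examples: (1,1), (1,11), (1,2), (1,22), (1,4), ...
Total ordered pairs: 30


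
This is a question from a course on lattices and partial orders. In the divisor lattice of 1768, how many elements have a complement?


An element a is complemented if some b has a meet b = bottom, a join b = top.
a is complemented iff gcd(a, n/a)=1, i.e. a is a unitary divisor of 1768.
Complemented elements: 1, 8, 13, 17, 104, 136, ... (2 more)
Count: 8


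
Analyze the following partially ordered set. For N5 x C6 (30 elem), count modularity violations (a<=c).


Modular law: if a <= c then a v (b ^ c) = (a v b) ^ c.
Check all triples (a,b,c) with a <= c among 30 elements.
  e.g. a=(a,0), b=(c,0), c=(b,0): lhs=(a,0) != rhs=(b,0)
  e.g. a=(a,0), b=(c,1), c=(b,0): lhs=(a,0) != rhs=(b,0)
Total violating triples: 126


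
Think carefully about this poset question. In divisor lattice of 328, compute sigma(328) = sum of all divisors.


sigma(n) = sum of divisors.
Divisors of 328: [1, 2, 4, 8, 41, 82, 164, 328]
Sum = 630


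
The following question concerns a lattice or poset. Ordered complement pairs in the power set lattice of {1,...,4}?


Complement pair (a,b): a meet b = bottom, a join b = top.
Here: A intersect B = {} and A union B = {1,...,4}.
Pairs found: ({},{1,2,3,4}), ({1},{2,3,4}), ({2},{1,3,4}), ({3},{1,2,4}), ... (12 more)
Total ordered pairs: 16


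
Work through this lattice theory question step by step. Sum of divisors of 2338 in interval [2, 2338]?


Interval [2,2338] in divisors of 2338: [2, 14, 334, 2338]
Sum = 2688


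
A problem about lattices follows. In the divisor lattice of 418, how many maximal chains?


A maximal chain goes from the minimum element to a maximal element via cover relations.
Counting all min-to-max paths in the cover graph.
Total maximal chains: 6


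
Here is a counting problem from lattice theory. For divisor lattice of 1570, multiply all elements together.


Divisors of 1570: [1, 2, 5, 10, 157, 314, 785, 1570]
Product = n^(d(n)/2) = 1570^(8/2)
Product = 6075732010000


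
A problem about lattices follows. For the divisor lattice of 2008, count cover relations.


A cover relation a -< b holds when a < b with no c strictly between.
Cover relations:
  1 -< 2
  1 -< 251
  2 -< 4
  2 -< 502
  4 -< 8
  4 -< 1004
  8 -< 2008
  251 -< 502
  ...2 more
Total: 10


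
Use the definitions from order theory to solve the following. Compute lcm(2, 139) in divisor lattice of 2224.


In a divisor lattice, join = lcm (least common multiple).
gcd(2,139) = 1
lcm(2,139) = 2*139/gcd = 278/1 = 278


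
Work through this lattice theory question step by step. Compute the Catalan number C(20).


C(n) = C(2n, n) / (n+1).
C(40, 20) = 137846528820
C(20) = 137846528820 / 21 = 6564120420


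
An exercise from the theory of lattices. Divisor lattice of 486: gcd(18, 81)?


Meet=gcd.
gcd(18,81)=9


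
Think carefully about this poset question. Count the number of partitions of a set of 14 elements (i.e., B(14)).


B(n) = number of set partitions of an n-element set.
B(n) satisfies the recurrence: B(n+1) = sum_k C(n,k)*B(k).
B(14) = 190899322


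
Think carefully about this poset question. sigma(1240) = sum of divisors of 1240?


sigma(n) = sum of divisors.
Divisors of 1240: [1, 2, 4, 5, 8, 10, 20, 31, 40, 62, 124, 155, 248, 310, 620, 1240]
Sum = 2880


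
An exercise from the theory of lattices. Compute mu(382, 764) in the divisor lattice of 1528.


In a divisor lattice, mu(a,b) = mu(b/a) where mu is the classical Mobius function.
b/a = 764/382 = 2
Prime factorization of 2: primes [2]
2 is squarefree with 1 prime factor(s), so mu(2) = (-1)^1 = -1


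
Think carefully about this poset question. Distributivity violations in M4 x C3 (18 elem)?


Distributive law: a ^ (b v c) = (a ^ b) v (a ^ c).
Check all 18^3 = 5832 ordered triples (a,b,c).
  e.g. a=(a1,0), b=(a2,0), c=(a3,0): lhs=(a1,0) != rhs=(0,0)
  e.g. a=(a1,0), b=(a2,0), c=(a3,1): lhs=(a1,0) != rhs=(0,0)
Total violating triples: 648


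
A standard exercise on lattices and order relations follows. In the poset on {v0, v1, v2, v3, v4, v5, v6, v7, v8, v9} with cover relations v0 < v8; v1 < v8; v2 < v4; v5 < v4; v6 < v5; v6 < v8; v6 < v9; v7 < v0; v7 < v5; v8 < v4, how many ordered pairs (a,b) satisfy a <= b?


The order relation is {(a,b) : a <= b}, reflexive so it includes (a,a).
Examples: (v0,v0), (v0,v4), (v0,v8), (v1,v1), (v1,v4), ...
Total ordered pairs: 25


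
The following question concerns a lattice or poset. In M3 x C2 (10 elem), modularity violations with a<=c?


Modular law: if a <= c then a v (b ^ c) = (a v b) ^ c.
Check all triples (a,b,c) with a <= c among 10 elements.
This lattice is modular (diamonds M_m and their chain-products are modular).
Total violating triples: 0


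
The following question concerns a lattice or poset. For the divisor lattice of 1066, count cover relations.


A cover relation a -< b holds when a < b with no c strictly between.
Cover relations:
  1 -< 2
  1 -< 13
  1 -< 41
  2 -< 26
  2 -< 82
  13 -< 26
  13 -< 533
  26 -< 1066
  ...4 more
Total: 12


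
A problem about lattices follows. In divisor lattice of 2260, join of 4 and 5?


In a divisor lattice, join = lcm (least common multiple).
gcd(4,5) = 1
lcm(4,5) = 4*5/gcd = 20/1 = 20


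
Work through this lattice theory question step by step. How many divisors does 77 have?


Divisors of 77: [1, 7, 11, 77]
Count: 4


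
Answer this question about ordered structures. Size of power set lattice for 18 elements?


Power set = 2^n.
2^18 = 262144


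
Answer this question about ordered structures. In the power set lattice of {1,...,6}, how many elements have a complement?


An element a is complemented if some b has a meet b = bottom, a join b = top.
every subset A has complement S\A, so all elements are complemented.
Complemented elements: {}, {1}, {2}, {3}, {4}, {5}, ... (58 more)
Count: 64


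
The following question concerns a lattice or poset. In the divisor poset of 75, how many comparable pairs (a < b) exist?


A comparable pair {a,b} has a < b or b < a in the order.
Count unordered pairs where one element is strictly below the other.
Examples: {1,3}, {1,5}, {1,15}, {1,25}, ...
Total comparable pairs: 12


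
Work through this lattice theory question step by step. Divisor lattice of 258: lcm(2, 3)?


Join=lcm.
gcd(2,3)=1
lcm=6


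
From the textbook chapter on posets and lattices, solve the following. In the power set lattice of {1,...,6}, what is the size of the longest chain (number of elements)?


A chain is a totally ordered subset; we count the number of elements in a maximum chain.
Compute, for each element x, the size of the longest chain ending at x:
  {}: 1
  {1}: 2
  {2}: 2
  {3}: 2
  {4}: 2
  {5}: 2
  ...
A maximum chain: {} < {1} < {1,2} < {1,2,3} < {1,2,3,4} < {1,2,3,4,5} < {1,2,3,4,5,6}
Number of elements in the longest chain: 7


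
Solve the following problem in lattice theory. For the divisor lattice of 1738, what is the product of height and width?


Height = length of longest chain minus 1; width = size of largest antichain.
A maximum chain: 1 | 79 | 869 | 1738  (height 3).
A maximum antichain: {2, 11, 79}  (width 3).
Product = 3 * 3 = 9


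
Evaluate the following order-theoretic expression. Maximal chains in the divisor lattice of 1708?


A maximal chain goes from the minimum element to a maximal element via cover relations.
Counting all min-to-max paths in the cover graph.
Total maximal chains: 12


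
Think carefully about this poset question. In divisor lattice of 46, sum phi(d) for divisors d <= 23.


Divisors of 46 up to 23: [1, 2, 23]
phi values: [1, 1, 22]
Sum = 24


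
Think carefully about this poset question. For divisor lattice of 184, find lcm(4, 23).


In a divisor lattice, join = lcm (least common multiple).
Compute lcm iteratively: start with first element, then lcm(current, next).
Elements: [4, 23]
lcm(4,23) = 92
Final lcm = 92


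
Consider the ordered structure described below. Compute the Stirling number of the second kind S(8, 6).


S(n,k) = k*S(n-1,k) + S(n-1,k-1).
S(7,6) = 21, S(7,5) = 140
S(8,6) = 6*21 + 140 = 126 + 140
S(8,6) = 266


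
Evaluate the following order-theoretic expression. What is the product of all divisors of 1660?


Divisors of 1660: [1, 2, 4, 5, 10, 20, 83, 166, 332, 415, 830, 1660]
Product = n^(d(n)/2) = 1660^(12/2)
Product = 20924183895616000000


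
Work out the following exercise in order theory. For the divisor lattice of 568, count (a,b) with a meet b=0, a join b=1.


Complement pair (a,b): a meet b = bottom, a join b = top.
Here: gcd(a,b)=1 and lcm(a,b)=568, i.e. a*b=568 with a,b coprime.
Pairs found: (1,568), (8,71), (71,8), (568,1)
Total ordered pairs: 4


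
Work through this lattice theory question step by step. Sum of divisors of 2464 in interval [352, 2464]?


Interval [352,2464] in divisors of 2464: [352, 2464]
Sum = 2816


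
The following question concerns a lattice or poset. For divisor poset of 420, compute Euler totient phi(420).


phi(n) = n * prod_{p|n} (1 - 1/p).
Prime divisors of 420: [2, 3, 5, 7]
phi(420) = 420 * (1 - 1/2) * (1 - 1/3) * (1 - 1/5) * (1 - 1/7)
phi(420) = 96


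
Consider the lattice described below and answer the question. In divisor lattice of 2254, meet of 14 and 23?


In a divisor lattice, meet = gcd (greatest common divisor).
By Euclidean algorithm or factoring: gcd(14,23) = 1


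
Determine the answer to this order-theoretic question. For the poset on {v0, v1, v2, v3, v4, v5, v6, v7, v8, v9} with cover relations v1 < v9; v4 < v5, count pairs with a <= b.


The order relation is {(a,b) : a <= b}, reflexive so it includes (a,a).
Examples: (v0,v0), (v1,v1), (v1,v9), (v2,v2), (v3,v3), ...
Total ordered pairs: 12


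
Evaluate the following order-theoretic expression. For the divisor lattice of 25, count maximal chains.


A maximal chain goes from the minimum element to a maximal element via cover relations.
Counting all min-to-max paths in the cover graph.
Total maximal chains: 1


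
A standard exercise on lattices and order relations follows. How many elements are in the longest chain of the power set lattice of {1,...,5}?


A chain is a totally ordered subset; we count the number of elements in a maximum chain.
Compute, for each element x, the size of the longest chain ending at x:
  {}: 1
  {1}: 2
  {2}: 2
  {3}: 2
  {4}: 2
  {5}: 2
  ...
A maximum chain: {} < {1} < {1,2} < {1,2,3} < {1,2,3,4} < {1,2,3,4,5}
Number of elements in the longest chain: 6


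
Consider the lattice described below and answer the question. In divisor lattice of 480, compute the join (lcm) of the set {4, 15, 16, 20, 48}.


In a divisor lattice, join = lcm (least common multiple).
Compute lcm iteratively: start with first element, then lcm(current, next).
Elements: [4, 15, 16, 20, 48]
lcm(4,15) = 60
lcm(60,16) = 240
lcm(240,20) = 240
lcm(240,48) = 240
Final lcm = 240


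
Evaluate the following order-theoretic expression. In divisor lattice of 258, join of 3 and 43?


In a divisor lattice, join = lcm (least common multiple).
gcd(3,43) = 1
lcm(3,43) = 3*43/gcd = 129/1 = 129


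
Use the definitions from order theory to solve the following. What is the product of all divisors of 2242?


Divisors of 2242: [1, 2, 19, 38, 59, 118, 1121, 2242]
Product = n^(d(n)/2) = 2242^(8/2)
Product = 25266345646096


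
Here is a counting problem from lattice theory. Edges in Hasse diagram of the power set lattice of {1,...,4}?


A cover relation a -< b holds when a < b with no c strictly between.
Cover relations:
  {} -< {1}
  {} -< {2}
  {} -< {3}
  {} -< {4}
  {1} -< {1,2}
  {1} -< {1,3}
  {1} -< {1,4}
  {2} -< {1,2}
  ...24 more
Total: 32


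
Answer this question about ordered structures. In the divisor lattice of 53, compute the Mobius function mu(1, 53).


In a divisor lattice, mu(a,b) = mu(b/a) where mu is the classical Mobius function.
b/a = 53/1 = 53
Prime factorization of 53: primes [53]
53 is squarefree with 1 prime factor(s), so mu(53) = (-1)^1 = -1


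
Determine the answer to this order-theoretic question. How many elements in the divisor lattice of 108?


Divisors of 108: [1, 2, 3, 4, 6, 9, 12, 18, 27, 36, 54, 108]
Count: 12


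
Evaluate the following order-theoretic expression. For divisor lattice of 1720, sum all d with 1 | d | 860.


Interval [1,860] in divisors of 1720: [1, 2, 4, 5, 10, 20, 43, 86, 172, 215, 430, 860]
Sum = 1848


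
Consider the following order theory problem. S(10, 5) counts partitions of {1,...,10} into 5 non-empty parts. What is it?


S(n,k) = k*S(n-1,k) + S(n-1,k-1).
S(9,5) = 6951, S(9,4) = 7770
S(10,5) = 5*6951 + 7770 = 34755 + 7770
S(10,5) = 42525


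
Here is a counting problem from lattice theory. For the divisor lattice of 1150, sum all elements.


sigma(n) = sum of divisors.
Divisors of 1150: [1, 2, 5, 10, 23, 25, 46, 50, 115, 230, 575, 1150]
Sum = 2232


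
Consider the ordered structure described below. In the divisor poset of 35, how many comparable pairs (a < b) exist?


A comparable pair {a,b} has a < b or b < a in the order.
Count unordered pairs where one element is strictly below the other.
Examples: {1,5}, {1,7}, {1,35}, {5,35}, ...
Total comparable pairs: 5


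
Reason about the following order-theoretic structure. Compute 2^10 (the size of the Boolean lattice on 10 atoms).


Power set = 2^n.
2^10 = 1024


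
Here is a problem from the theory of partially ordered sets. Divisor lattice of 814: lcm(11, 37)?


Join=lcm.
gcd(11,37)=1
lcm=407


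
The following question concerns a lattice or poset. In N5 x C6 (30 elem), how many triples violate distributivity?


Distributive law: a ^ (b v c) = (a ^ b) v (a ^ c).
Check all 30^3 = 27000 ordered triples (a,b,c).
  e.g. a=(b,0), b=(a,0), c=(c,0): lhs=(b,0) != rhs=(a,0)
  e.g. a=(b,0), b=(a,0), c=(c,1): lhs=(b,0) != rhs=(a,0)
Total violating triples: 432


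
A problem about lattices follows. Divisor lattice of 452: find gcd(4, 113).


In a divisor lattice, meet = gcd (greatest common divisor).
By Euclidean algorithm or factoring: gcd(4,113) = 1


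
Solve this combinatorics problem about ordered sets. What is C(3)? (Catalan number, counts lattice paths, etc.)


C(n) = C(2n, n) / (n+1).
C(6, 3) = 20
C(3) = 20 / 4 = 5


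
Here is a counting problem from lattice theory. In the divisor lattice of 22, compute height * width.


Height = length of longest chain minus 1; width = size of largest antichain.
A maximum chain: 1 | 11 | 22  (height 2).
A maximum antichain: {2, 11}  (width 2).
Product = 2 * 2 = 4


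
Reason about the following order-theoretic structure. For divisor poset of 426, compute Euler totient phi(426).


phi(n) = n * prod_{p|n} (1 - 1/p).
Prime divisors of 426: [2, 3, 71]
phi(426) = 426 * (1 - 1/2) * (1 - 1/3) * (1 - 1/71)
phi(426) = 140


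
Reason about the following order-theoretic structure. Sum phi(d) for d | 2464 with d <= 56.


Divisors of 2464 up to 56: [1, 2, 4, 7, 8, 11, 14, 16, 22, 28, 32, 44, 56]
phi values: [1, 1, 2, 6, 4, 10, 6, 8, 10, 12, 16, 20, 24]
Sum = 120


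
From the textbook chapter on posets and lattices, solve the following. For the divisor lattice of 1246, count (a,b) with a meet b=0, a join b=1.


Complement pair (a,b): a meet b = bottom, a join b = top.
Here: gcd(a,b)=1 and lcm(a,b)=1246, i.e. a*b=1246 with a,b coprime.
Pairs found: (1,1246), (2,623), (7,178), (14,89), ... (4 more)
Total ordered pairs: 8


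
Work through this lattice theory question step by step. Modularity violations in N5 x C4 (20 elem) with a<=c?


Modular law: if a <= c then a v (b ^ c) = (a v b) ^ c.
Check all triples (a,b,c) with a <= c among 20 elements.
  e.g. a=(a,0), b=(c,0), c=(b,0): lhs=(a,0) != rhs=(b,0)
  e.g. a=(a,0), b=(c,1), c=(b,0): lhs=(a,0) != rhs=(b,0)
Total violating triples: 40


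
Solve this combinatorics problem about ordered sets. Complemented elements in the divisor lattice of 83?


An element a is complemented if some b has a meet b = bottom, a join b = top.
a is complemented iff gcd(a, n/a)=1, i.e. a is a unitary divisor of 83.
Complemented elements: 1, 83
Count: 2


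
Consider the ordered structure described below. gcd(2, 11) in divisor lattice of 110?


Meet=gcd.
gcd(2,11)=1


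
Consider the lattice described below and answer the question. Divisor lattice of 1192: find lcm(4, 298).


In a divisor lattice, join = lcm (least common multiple).
gcd(4,298) = 2
lcm(4,298) = 4*298/gcd = 1192/2 = 596


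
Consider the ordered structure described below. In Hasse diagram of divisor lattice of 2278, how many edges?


A cover relation a -< b holds when a < b with no c strictly between.
Cover relations:
  1 -< 2
  1 -< 17
  1 -< 67
  2 -< 34
  2 -< 134
  17 -< 34
  17 -< 1139
  34 -< 2278
  ...4 more
Total: 12


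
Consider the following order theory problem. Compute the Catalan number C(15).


C(n) = C(2n, n) / (n+1).
C(30, 15) = 155117520
C(15) = 155117520 / 16 = 9694845


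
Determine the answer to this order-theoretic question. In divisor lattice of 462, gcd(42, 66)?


Meet=gcd.
gcd(42,66)=6


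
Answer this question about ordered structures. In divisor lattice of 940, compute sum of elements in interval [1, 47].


Interval [1,47] in divisors of 940: [1, 47]
Sum = 48


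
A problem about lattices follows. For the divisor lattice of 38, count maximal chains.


A maximal chain goes from the minimum element to a maximal element via cover relations.
Counting all min-to-max paths in the cover graph.
Total maximal chains: 2


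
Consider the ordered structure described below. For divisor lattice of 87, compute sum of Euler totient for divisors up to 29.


Divisors of 87 up to 29: [1, 3, 29]
phi values: [1, 2, 28]
Sum = 31


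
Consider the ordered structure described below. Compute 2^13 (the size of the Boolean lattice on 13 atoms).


Power set = 2^n.
2^13 = 8192


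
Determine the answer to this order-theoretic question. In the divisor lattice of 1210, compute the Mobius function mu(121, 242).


In a divisor lattice, mu(a,b) = mu(b/a) where mu is the classical Mobius function.
b/a = 242/121 = 2
Prime factorization of 2: primes [2]
2 is squarefree with 1 prime factor(s), so mu(2) = (-1)^1 = -1


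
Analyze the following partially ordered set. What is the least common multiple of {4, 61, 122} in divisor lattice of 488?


In a divisor lattice, join = lcm (least common multiple).
Compute lcm iteratively: start with first element, then lcm(current, next).
Elements: [4, 61, 122]
lcm(4,61) = 244
lcm(244,122) = 244
Final lcm = 244


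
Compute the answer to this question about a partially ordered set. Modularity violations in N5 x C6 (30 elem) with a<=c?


Modular law: if a <= c then a v (b ^ c) = (a v b) ^ c.
Check all triples (a,b,c) with a <= c among 30 elements.
  e.g. a=(a,0), b=(c,0), c=(b,0): lhs=(a,0) != rhs=(b,0)
  e.g. a=(a,0), b=(c,1), c=(b,0): lhs=(a,0) != rhs=(b,0)
Total violating triples: 126


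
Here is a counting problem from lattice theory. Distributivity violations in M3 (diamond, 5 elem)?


Distributive law: a ^ (b v c) = (a ^ b) v (a ^ c).
Check all 5^3 = 125 ordered triples (a,b,c).
  e.g. a=a1, b=a2, c=a3: lhs=a1 != rhs=0
  e.g. a=a1, b=a3, c=a2: lhs=a1 != rhs=0
Total violating triples: 6


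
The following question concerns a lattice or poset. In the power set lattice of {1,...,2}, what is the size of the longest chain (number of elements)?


A chain is a totally ordered subset; we count the number of elements in a maximum chain.
Compute, for each element x, the size of the longest chain ending at x:
  {}: 1
  {1}: 2
  {2}: 2
  {1,2}: 3
A maximum chain: {} < {1} < {1,2}
Number of elements in the longest chain: 3


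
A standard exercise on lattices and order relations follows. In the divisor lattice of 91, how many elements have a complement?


An element a is complemented if some b has a meet b = bottom, a join b = top.
a is complemented iff gcd(a, n/a)=1, i.e. a is a unitary divisor of 91.
Complemented elements: 1, 7, 13, 91
Count: 4


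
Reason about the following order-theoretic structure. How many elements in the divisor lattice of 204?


Divisors of 204: [1, 2, 3, 4, 6, 12, 17, 34, 51, 68, 102, 204]
Count: 12


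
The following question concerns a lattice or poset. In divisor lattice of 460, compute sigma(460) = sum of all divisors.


sigma(n) = sum of divisors.
Divisors of 460: [1, 2, 4, 5, 10, 20, 23, 46, 92, 115, 230, 460]
Sum = 1008


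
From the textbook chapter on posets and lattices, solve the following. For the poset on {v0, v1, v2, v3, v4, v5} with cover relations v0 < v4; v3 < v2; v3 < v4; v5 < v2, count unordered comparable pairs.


A comparable pair {a,b} has a < b or b < a in the order.
Count unordered pairs where one element is strictly below the other.
Examples: {v0,v4}, {v2,v3}, {v2,v5}, {v3,v4}
Total comparable pairs: 4


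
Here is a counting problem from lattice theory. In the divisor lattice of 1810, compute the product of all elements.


Divisors of 1810: [1, 2, 5, 10, 181, 362, 905, 1810]
Product = n^(d(n)/2) = 1810^(8/2)
Product = 10732831210000
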